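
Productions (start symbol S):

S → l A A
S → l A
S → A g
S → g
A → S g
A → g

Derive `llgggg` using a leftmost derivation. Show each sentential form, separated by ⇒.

S ⇒ lA ⇒ lSg ⇒ lAgg ⇒ lSggg ⇒ llAggg ⇒ llgggg

S ⇒ lA   [S → l A]
lA ⇒ lSg   [A → S g]
lSg ⇒ lAgg   [S → A g]
lAgg ⇒ lSggg   [A → S g]
lSggg ⇒ llAggg   [S → l A]
llAggg ⇒ llgggg   [A → g]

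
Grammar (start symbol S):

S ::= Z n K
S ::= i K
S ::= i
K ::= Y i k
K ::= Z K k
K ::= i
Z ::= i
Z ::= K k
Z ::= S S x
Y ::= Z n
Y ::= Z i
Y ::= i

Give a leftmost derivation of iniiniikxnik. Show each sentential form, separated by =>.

S => ZnK => inK => inYik => inZnik => inSSxnik => iniSxnik => iniZnKxnik => iniinKxnik => iniinYikxnik => iniiniikxnik

S => ZnK   [S ::= Z n K]
ZnK => inK   [Z ::= i]
inK => inYik   [K ::= Y i k]
inYik => inZnik   [Y ::= Z n]
inZnik => inSSxnik   [Z ::= S S x]
inSSxnik => iniSxnik   [S ::= i]
iniSxnik => iniZnKxnik   [S ::= Z n K]
iniZnKxnik => iniinKxnik   [Z ::= i]
iniinKxnik => iniinYikxnik   [K ::= Y i k]
iniinYikxnik => iniiniikxnik   [Y ::= i]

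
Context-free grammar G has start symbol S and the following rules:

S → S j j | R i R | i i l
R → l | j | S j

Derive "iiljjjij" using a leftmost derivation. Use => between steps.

S => RiR => SjiR => SjjjiR => iiljjjiR => iiljjjij

S => RiR   [S → R i R]
RiR => SjiR   [R → S j]
SjiR => SjjjiR   [S → S j j]
SjjjiR => iiljjjiR   [S → i i l]
iiljjjiR => iiljjjij   [R → j]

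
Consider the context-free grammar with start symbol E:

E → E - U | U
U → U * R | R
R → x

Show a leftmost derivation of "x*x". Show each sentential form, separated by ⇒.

E⇒U⇒U*R⇒R*R⇒x*R⇒x*x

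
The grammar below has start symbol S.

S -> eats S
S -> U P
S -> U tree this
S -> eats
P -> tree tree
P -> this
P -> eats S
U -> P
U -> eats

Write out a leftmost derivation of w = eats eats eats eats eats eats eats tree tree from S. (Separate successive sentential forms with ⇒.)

S ⇒ eats S ⇒ eats eats S ⇒ eats eats U P ⇒ eats eats P P ⇒ eats eats eats S P ⇒ eats eats eats eats S P ⇒ eats eats eats eats eats S P ⇒ eats eats eats eats eats eats S P ⇒ eats eats eats eats eats eats eats P ⇒ eats eats eats eats eats eats eats tree tree

S ⇒ eats S   [S -> eats S]
eats S ⇒ eats eats S   [S -> eats S]
eats eats S ⇒ eats eats U P   [S -> U P]
eats eats U P ⇒ eats eats P P   [U -> P]
eats eats P P ⇒ eats eats eats S P   [P -> eats S]
eats eats eats S P ⇒ eats eats eats eats S P   [S -> eats S]
eats eats eats eats S P ⇒ eats eats eats eats eats S P   [S -> eats S]
eats eats eats eats eats S P ⇒ eats eats eats eats eats eats S P   [S -> eats S]
eats eats eats eats eats eats S P ⇒ eats eats eats eats eats eats eats P   [S -> eats]
eats eats eats eats eats eats eats P ⇒ eats eats eats eats eats eats eats tree tree   [P -> tree tree]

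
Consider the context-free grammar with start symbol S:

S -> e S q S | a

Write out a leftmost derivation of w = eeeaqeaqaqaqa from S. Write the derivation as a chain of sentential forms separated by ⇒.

S⇒eSqS⇒eeSqSqS⇒eeeSqSqSqS⇒eeeaqSqSqS⇒eeeaqeSqSqSqS⇒eeeaqeaqSqSqS⇒eeeaqeaqaqSqS⇒eeeaqeaqaqaqS⇒eeeaqeaqaqaqa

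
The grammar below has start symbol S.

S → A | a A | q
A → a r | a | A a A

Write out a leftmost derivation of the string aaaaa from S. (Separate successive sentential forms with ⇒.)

S ⇒ A   [S → A]
A ⇒ AaA   [A → A a A]
AaA ⇒ aaA   [A → a]
aaA ⇒ aaAaA   [A → A a A]
aaAaA ⇒ aaaaA   [A → a]
aaaaA ⇒ aaaaa   [A → a]

S⇒A⇒AaA⇒aaA⇒aaAaA⇒aaaaA⇒aaaaa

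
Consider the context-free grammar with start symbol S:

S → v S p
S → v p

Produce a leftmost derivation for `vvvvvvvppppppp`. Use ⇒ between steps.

S ⇒ vSp   [S → v S p]
vSp ⇒ vvSpp   [S → v S p]
vvSpp ⇒ vvvSppp   [S → v S p]
vvvSppp ⇒ vvvvSpppp   [S → v S p]
vvvvSpppp ⇒ vvvvvSppppp   [S → v S p]
vvvvvSppppp ⇒ vvvvvvSpppppp   [S → v S p]
vvvvvvSpppppp ⇒ vvvvvvvppppppp   [S → v p]

S ⇒ vSp ⇒ vvSpp ⇒ vvvSppp ⇒ vvvvSpppp ⇒ vvvvvSppppp ⇒ vvvvvvSpppppp ⇒ vvvvvvvppppppp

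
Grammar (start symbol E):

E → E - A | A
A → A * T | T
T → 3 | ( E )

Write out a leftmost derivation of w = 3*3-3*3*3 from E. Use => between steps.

E => E-A => A-A => A*T-A => T*T-A => 3*T-A => 3*3-A => 3*3-A*T => 3*3-A*T*T => 3*3-T*T*T => 3*3-3*T*T => 3*3-3*3*T => 3*3-3*3*3

E => E-A   [E → E - A]
E-A => A-A   [E → A]
A-A => A*T-A   [A → A * T]
A*T-A => T*T-A   [A → T]
T*T-A => 3*T-A   [T → 3]
3*T-A => 3*3-A   [T → 3]
3*3-A => 3*3-A*T   [A → A * T]
3*3-A*T => 3*3-A*T*T   [A → A * T]
3*3-A*T*T => 3*3-T*T*T   [A → T]
3*3-T*T*T => 3*3-3*T*T   [T → 3]
3*3-3*T*T => 3*3-3*3*T   [T → 3]
3*3-3*3*T => 3*3-3*3*3   [T → 3]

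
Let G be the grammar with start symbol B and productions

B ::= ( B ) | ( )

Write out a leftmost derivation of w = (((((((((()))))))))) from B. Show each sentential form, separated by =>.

B => (B)   [B ::= ( B )]
(B) => ((B))   [B ::= ( B )]
((B)) => (((B)))   [B ::= ( B )]
(((B))) => ((((B))))   [B ::= ( B )]
((((B)))) => (((((B)))))   [B ::= ( B )]
(((((B))))) => ((((((B))))))   [B ::= ( B )]
((((((B)))))) => (((((((B)))))))   [B ::= ( B )]
(((((((B))))))) => ((((((((B))))))))   [B ::= ( B )]
((((((((B)))))))) => (((((((((B)))))))))   [B ::= ( B )]
(((((((((B))))))))) => (((((((((())))))))))   [B ::= ( )]

B => (B) => ((B)) => (((B))) => ((((B)))) => (((((B))))) => ((((((B)))))) => (((((((B))))))) => ((((((((B)))))))) => (((((((((B))))))))) => (((((((((())))))))))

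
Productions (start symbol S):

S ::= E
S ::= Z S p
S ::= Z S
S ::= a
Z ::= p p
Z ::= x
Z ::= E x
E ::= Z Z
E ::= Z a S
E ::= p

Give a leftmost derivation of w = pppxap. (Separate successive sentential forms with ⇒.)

S ⇒ ZSp   [S ::= Z S p]
ZSp ⇒ ppSp   [Z ::= p p]
ppSp ⇒ ppZSp   [S ::= Z S]
ppZSp ⇒ ppExSp   [Z ::= E x]
ppExSp ⇒ pppxSp   [E ::= p]
pppxSp ⇒ pppxap   [S ::= a]

S⇒ZSp⇒ppSp⇒ppZSp⇒ppExSp⇒pppxSp⇒pppxap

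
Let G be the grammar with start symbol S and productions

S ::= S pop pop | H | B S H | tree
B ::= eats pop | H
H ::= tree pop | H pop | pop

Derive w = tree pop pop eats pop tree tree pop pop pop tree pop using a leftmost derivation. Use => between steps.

S => B S H   [S ::= B S H]
B S H => H S H   [B ::= H]
H S H => H pop S H   [H ::= H pop]
H pop S H => tree pop pop S H   [H ::= tree pop]
tree pop pop S H => tree pop pop S pop pop H   [S ::= S pop pop]
tree pop pop S pop pop H => tree pop pop B S H pop pop H   [S ::= B S H]
tree pop pop B S H pop pop H => tree pop pop eats pop S H pop pop H   [B ::= eats pop]
tree pop pop eats pop S H pop pop H => tree pop pop eats pop tree H pop pop H   [S ::= tree]
tree pop pop eats pop tree H pop pop H => tree pop pop eats pop tree tree pop pop pop H   [H ::= tree pop]
tree pop pop eats pop tree tree pop pop pop H => tree pop pop eats pop tree tree pop pop pop tree pop   [H ::= tree pop]

S => B S H => H S H => H pop S H => tree pop pop S H => tree pop pop S pop pop H => tree pop pop B S H pop pop H => tree pop pop eats pop S H pop pop H => tree pop pop eats pop tree H pop pop H => tree pop pop eats pop tree tree pop pop pop H => tree pop pop eats pop tree tree pop pop pop tree pop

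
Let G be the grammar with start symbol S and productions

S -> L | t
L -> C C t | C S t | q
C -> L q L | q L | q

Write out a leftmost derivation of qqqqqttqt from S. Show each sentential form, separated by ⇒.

S ⇒ L ⇒ CCt ⇒ LqLCt ⇒ qqLCt ⇒ qqCStCt ⇒ qqLqLStCt ⇒ qqqqLStCt ⇒ qqqqqStCt ⇒ qqqqqttCt ⇒ qqqqqttqt

S ⇒ L   [S -> L]
L ⇒ CCt   [L -> C C t]
CCt ⇒ LqLCt   [C -> L q L]
LqLCt ⇒ qqLCt   [L -> q]
qqLCt ⇒ qqCStCt   [L -> C S t]
qqCStCt ⇒ qqLqLStCt   [C -> L q L]
qqLqLStCt ⇒ qqqqLStCt   [L -> q]
qqqqLStCt ⇒ qqqqqStCt   [L -> q]
qqqqqStCt ⇒ qqqqqttCt   [S -> t]
qqqqqttCt ⇒ qqqqqttqt   [C -> q]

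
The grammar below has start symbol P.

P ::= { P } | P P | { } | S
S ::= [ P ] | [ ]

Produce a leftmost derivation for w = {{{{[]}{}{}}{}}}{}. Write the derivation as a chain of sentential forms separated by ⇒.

P ⇒ PP ⇒ {P}P ⇒ {{P}}P ⇒ {{PP}}P ⇒ {{{P}P}}P ⇒ {{{PP}P}}P ⇒ {{{PPP}P}}P ⇒ {{{{P}PP}P}}P ⇒ {{{{S}PP}P}}P ⇒ {{{{[]}PP}P}}P ⇒ {{{{[]}{}P}P}}P ⇒ {{{{[]}{}{}}P}}P ⇒ {{{{[]}{}{}}{}}}P ⇒ {{{{[]}{}{}}{}}}{}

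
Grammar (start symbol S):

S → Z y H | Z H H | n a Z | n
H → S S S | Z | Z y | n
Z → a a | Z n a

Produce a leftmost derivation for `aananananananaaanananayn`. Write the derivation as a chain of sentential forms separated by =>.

S => ZHH   [S → Z H H]
ZHH => ZnaHH   [Z → Z n a]
ZnaHH => ZnanaHH   [Z → Z n a]
ZnanaHH => ZnananaHH   [Z → Z n a]
ZnananaHH => ZnanananaHH   [Z → Z n a]
ZnanananaHH => ZnananananaHH   [Z → Z n a]
ZnananananaHH => ZnanananananaHH   [Z → Z n a]
ZnanananananaHH => aananananananaHH   [Z → a a]
aananananananaHH => aananananananaZyH   [H → Z y]
aananananananaZyH => aananananananaZnayH   [Z → Z n a]
aananananananaZnayH => aananananananaZnanayH   [Z → Z n a]
aananananananaZnanayH => aananananananaZnananayH   [Z → Z n a]
aananananananaZnananayH => aananananananaaanananayH   [Z → a a]
aananananananaaanananayH => aananananananaaanananayn   [H → n]

S => ZHH => ZnaHH => ZnanaHH => ZnananaHH => ZnanananaHH => ZnananananaHH => ZnanananananaHH => aananananananaHH => aananananananaZyH => aananananananaZnayH => aananananananaZnanayH => aananananananaZnananayH => aananananananaaanananayH => aananananananaaanananayn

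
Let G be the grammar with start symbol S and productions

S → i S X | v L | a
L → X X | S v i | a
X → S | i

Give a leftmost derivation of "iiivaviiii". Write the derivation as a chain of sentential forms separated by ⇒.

S ⇒ iSX   [S → i S X]
iSX ⇒ iiSXX   [S → i S X]
iiSXX ⇒ iiiSXXX   [S → i S X]
iiiSXXX ⇒ iiivLXXX   [S → v L]
iiivLXXX ⇒ iiivSviXXX   [L → S v i]
iiivSviXXX ⇒ iiivaviXXX   [S → a]
iiivaviXXX ⇒ iiivaviiXX   [X → i]
iiivaviiXX ⇒ iiivaviiiX   [X → i]
iiivaviiiX ⇒ iiivaviiii   [X → i]

S⇒iSX⇒iiSXX⇒iiiSXXX⇒iiivLXXX⇒iiivSviXXX⇒iiivaviXXX⇒iiivaviiXX⇒iiivaviiiX⇒iiivaviiii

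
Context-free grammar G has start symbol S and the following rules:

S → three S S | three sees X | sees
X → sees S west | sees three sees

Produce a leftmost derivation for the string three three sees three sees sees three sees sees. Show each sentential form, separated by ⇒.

S ⇒ three S S ⇒ three three S S S ⇒ three three sees S S ⇒ three three sees three sees X S ⇒ three three sees three sees sees three sees S ⇒ three three sees three sees sees three sees sees

S ⇒ three S S   [S → three S S]
three S S ⇒ three three S S S   [S → three S S]
three three S S S ⇒ three three sees S S   [S → sees]
three three sees S S ⇒ three three sees three sees X S   [S → three sees X]
three three sees three sees X S ⇒ three three sees three sees sees three sees S   [X → sees three sees]
three three sees three sees sees three sees S ⇒ three three sees three sees sees three sees sees   [S → sees]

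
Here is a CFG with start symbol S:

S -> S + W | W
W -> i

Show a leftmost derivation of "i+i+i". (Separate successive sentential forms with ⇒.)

S ⇒ S+W   [S -> S + W]
S+W ⇒ S+W+W   [S -> S + W]
S+W+W ⇒ W+W+W   [S -> W]
W+W+W ⇒ i+W+W   [W -> i]
i+W+W ⇒ i+i+W   [W -> i]
i+i+W ⇒ i+i+i   [W -> i]

S⇒S+W⇒S+W+W⇒W+W+W⇒i+W+W⇒i+i+W⇒i+i+i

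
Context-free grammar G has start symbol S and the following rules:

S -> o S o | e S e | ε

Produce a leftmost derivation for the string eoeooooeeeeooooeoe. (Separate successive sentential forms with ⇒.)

S ⇒ eSe   [S -> e S e]
eSe ⇒ eoSoe   [S -> o S o]
eoSoe ⇒ eoeSeoe   [S -> e S e]
eoeSeoe ⇒ eoeoSoeoe   [S -> o S o]
eoeoSoeoe ⇒ eoeooSooeoe   [S -> o S o]
eoeooSooeoe ⇒ eoeoooSoooeoe   [S -> o S o]
eoeoooSoooeoe ⇒ eoeooooSooooeoe   [S -> o S o]
eoeooooSooooeoe ⇒ eoeooooeSeooooeoe   [S -> e S e]
eoeooooeSeooooeoe ⇒ eoeooooeeSeeooooeoe   [S -> e S e]
eoeooooeeSeeooooeoe ⇒ eoeooooeeeeooooeoe   [S -> ε]

S ⇒ eSe ⇒ eoSoe ⇒ eoeSeoe ⇒ eoeoSoeoe ⇒ eoeooSooeoe ⇒ eoeoooSoooeoe ⇒ eoeooooSooooeoe ⇒ eoeooooeSeooooeoe ⇒ eoeooooeeSeeooooeoe ⇒ eoeooooeeeeooooeoe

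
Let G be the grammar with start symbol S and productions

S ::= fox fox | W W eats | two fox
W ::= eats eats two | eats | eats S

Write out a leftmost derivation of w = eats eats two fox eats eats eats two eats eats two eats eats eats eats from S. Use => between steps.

S => W W eats   [S ::= W W eats]
W W eats => eats S W eats   [W ::= eats S]
eats S W eats => eats W W eats W eats   [S ::= W W eats]
eats W W eats W eats => eats eats S W eats W eats   [W ::= eats S]
eats eats S W eats W eats => eats eats two fox W eats W eats   [S ::= two fox]
eats eats two fox W eats W eats => eats eats two fox eats S eats W eats   [W ::= eats S]
eats eats two fox eats S eats W eats => eats eats two fox eats W W eats eats W eats   [S ::= W W eats]
eats eats two fox eats W W eats eats W eats => eats eats two fox eats eats eats two W eats eats W eats   [W ::= eats eats two]
eats eats two fox eats eats eats two W eats eats W eats => eats eats two fox eats eats eats two eats eats two eats eats W eats   [W ::= eats eats two]
eats eats two fox eats eats eats two eats eats two eats eats W eats => eats eats two fox eats eats eats two eats eats two eats eats eats eats   [W ::= eats]

S => W W eats => eats S W eats => eats W W eats W eats => eats eats S W eats W eats => eats eats two fox W eats W eats => eats eats two fox eats S eats W eats => eats eats two fox eats W W eats eats W eats => eats eats two fox eats eats eats two W eats eats W eats => eats eats two fox eats eats eats two eats eats two eats eats W eats => eats eats two fox eats eats eats two eats eats two eats eats eats eats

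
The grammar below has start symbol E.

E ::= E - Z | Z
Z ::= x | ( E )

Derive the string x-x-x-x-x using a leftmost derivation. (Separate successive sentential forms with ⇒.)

E ⇒ E-Z ⇒ E-Z-Z ⇒ E-Z-Z-Z ⇒ E-Z-Z-Z-Z ⇒ Z-Z-Z-Z-Z ⇒ x-Z-Z-Z-Z ⇒ x-x-Z-Z-Z ⇒ x-x-x-Z-Z ⇒ x-x-x-x-Z ⇒ x-x-x-x-x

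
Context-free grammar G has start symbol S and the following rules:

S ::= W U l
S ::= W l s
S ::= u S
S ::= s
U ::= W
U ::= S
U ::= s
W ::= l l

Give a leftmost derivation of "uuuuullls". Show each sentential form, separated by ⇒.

S ⇒ uS ⇒ uuS ⇒ uuuS ⇒ uuuuS ⇒ uuuuuS ⇒ uuuuuWls ⇒ uuuuullls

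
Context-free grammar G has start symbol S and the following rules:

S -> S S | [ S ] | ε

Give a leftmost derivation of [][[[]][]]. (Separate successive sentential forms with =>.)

S => SS => SSS => [S]SS => []SS => [][S]S => [][SS]S => [][[S]S]S => [][[[S]]S]S => [][[[]]S]S => [][[[]][S]]S => [][[[]][]]S => [][[[]][]]

S => SS   [S -> S S]
SS => SSS   [S -> S S]
SSS => [S]SS   [S -> [ S ]]
[S]SS => []SS   [S -> ε]
[]SS => [][S]S   [S -> [ S ]]
[][S]S => [][SS]S   [S -> S S]
[][SS]S => [][[S]S]S   [S -> [ S ]]
[][[S]S]S => [][[[S]]S]S   [S -> [ S ]]
[][[[S]]S]S => [][[[]]S]S   [S -> ε]
[][[[]]S]S => [][[[]][S]]S   [S -> [ S ]]
[][[[]][S]]S => [][[[]][]]S   [S -> ε]
[][[[]][]]S => [][[[]][]]   [S -> ε]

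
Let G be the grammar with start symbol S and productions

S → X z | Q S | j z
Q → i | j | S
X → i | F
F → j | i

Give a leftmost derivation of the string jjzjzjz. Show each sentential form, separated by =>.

S => QS => SS => QSS => SSS => QSSS => jSSS => jjzSS => jjzjzS => jjzjzjz

S => QS   [S → Q S]
QS => SS   [Q → S]
SS => QSS   [S → Q S]
QSS => SSS   [Q → S]
SSS => QSSS   [S → Q S]
QSSS => jSSS   [Q → j]
jSSS => jjzSS   [S → j z]
jjzSS => jjzjzS   [S → j z]
jjzjzS => jjzjzjz   [S → j z]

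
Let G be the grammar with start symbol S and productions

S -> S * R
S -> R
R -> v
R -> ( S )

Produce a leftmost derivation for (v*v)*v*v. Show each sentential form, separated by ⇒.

S ⇒ S*R   [S -> S * R]
S*R ⇒ S*R*R   [S -> S * R]
S*R*R ⇒ R*R*R   [S -> R]
R*R*R ⇒ (S)*R*R   [R -> ( S )]
(S)*R*R ⇒ (S*R)*R*R   [S -> S * R]
(S*R)*R*R ⇒ (R*R)*R*R   [S -> R]
(R*R)*R*R ⇒ (v*R)*R*R   [R -> v]
(v*R)*R*R ⇒ (v*v)*R*R   [R -> v]
(v*v)*R*R ⇒ (v*v)*v*R   [R -> v]
(v*v)*v*R ⇒ (v*v)*v*v   [R -> v]

S⇒S*R⇒S*R*R⇒R*R*R⇒(S)*R*R⇒(S*R)*R*R⇒(R*R)*R*R⇒(v*R)*R*R⇒(v*v)*R*R⇒(v*v)*v*R⇒(v*v)*v*v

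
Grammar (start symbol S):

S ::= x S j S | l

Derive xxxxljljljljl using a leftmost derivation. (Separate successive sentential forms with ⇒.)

S⇒xSjS⇒xxSjSjS⇒xxxSjSjSjS⇒xxxxSjSjSjSjS⇒xxxxljSjSjSjS⇒xxxxljljSjSjS⇒xxxxljljljSjS⇒xxxxljljljljS⇒xxxxljljljljl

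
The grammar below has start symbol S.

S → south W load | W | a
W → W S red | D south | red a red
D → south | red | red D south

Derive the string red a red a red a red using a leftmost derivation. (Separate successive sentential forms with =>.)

S => W   [S → W]
W => W S red   [W → W S red]
W S red => W S red S red   [W → W S red]
W S red S red => red a red S red S red   [W → red a red]
red a red S red S red => red a red a red S red   [S → a]
red a red a red S red => red a red a red a red   [S → a]

S => W => W S red => W S red S red => red a red S red S red => red a red a red S red => red a red a red a red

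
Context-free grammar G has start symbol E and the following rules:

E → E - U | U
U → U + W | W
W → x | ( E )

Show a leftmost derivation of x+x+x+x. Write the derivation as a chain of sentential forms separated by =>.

E => U => U+W => U+W+W => U+W+W+W => W+W+W+W => x+W+W+W => x+x+W+W => x+x+x+W => x+x+x+x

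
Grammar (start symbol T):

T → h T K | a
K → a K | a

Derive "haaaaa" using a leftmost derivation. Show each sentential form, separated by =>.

T => hTK => haK => haaK => haaaK => haaaaK => haaaaa

T => hTK   [T → h T K]
hTK => haK   [T → a]
haK => haaK   [K → a K]
haaK => haaaK   [K → a K]
haaaK => haaaaK   [K → a K]
haaaaK => haaaaa   [K → a]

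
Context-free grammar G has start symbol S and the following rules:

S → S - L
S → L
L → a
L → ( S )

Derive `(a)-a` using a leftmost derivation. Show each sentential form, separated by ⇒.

S ⇒ S-L ⇒ L-L ⇒ (S)-L ⇒ (L)-L ⇒ (a)-L ⇒ (a)-a

S ⇒ S-L   [S → S - L]
S-L ⇒ L-L   [S → L]
L-L ⇒ (S)-L   [L → ( S )]
(S)-L ⇒ (L)-L   [S → L]
(L)-L ⇒ (a)-L   [L → a]
(a)-L ⇒ (a)-a   [L → a]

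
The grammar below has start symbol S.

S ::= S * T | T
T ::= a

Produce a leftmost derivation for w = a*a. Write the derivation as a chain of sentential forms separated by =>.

S => S*T => T*T => a*T => a*a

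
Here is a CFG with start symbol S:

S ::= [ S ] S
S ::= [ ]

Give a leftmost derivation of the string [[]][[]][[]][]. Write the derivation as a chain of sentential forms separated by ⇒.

S⇒[S]S⇒[[]]S⇒[[]][S]S⇒[[]][[]]S⇒[[]][[]][S]S⇒[[]][[]][[]]S⇒[[]][[]][[]][]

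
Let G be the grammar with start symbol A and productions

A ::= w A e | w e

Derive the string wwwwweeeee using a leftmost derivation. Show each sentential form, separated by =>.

A => wAe => wwAee => wwwAeee => wwwwAeeee => wwwwweeeee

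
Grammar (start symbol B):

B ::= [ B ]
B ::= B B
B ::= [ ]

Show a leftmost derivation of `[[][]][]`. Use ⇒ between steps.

B ⇒ BB   [B ::= B B]
BB ⇒ [B]B   [B ::= [ B ]]
[B]B ⇒ [BB]B   [B ::= B B]
[BB]B ⇒ [[]B]B   [B ::= [ ]]
[[]B]B ⇒ [[][]]B   [B ::= [ ]]
[[][]]B ⇒ [[][]][]   [B ::= [ ]]

B ⇒ BB ⇒ [B]B ⇒ [BB]B ⇒ [[]B]B ⇒ [[][]]B ⇒ [[][]][]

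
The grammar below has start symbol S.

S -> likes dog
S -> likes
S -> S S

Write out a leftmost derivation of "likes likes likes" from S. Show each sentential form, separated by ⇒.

S ⇒ S S ⇒ likes S ⇒ likes S S ⇒ likes likes S ⇒ likes likes likes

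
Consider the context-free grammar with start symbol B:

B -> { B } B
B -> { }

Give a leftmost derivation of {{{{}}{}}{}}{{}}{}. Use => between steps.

B => {B}B   [B -> { B } B]
{B}B => {{B}B}B   [B -> { B } B]
{{B}B}B => {{{B}B}B}B   [B -> { B } B]
{{{B}B}B}B => {{{{}}B}B}B   [B -> { }]
{{{{}}B}B}B => {{{{}}{}}B}B   [B -> { }]
{{{{}}{}}B}B => {{{{}}{}}{}}B   [B -> { }]
{{{{}}{}}{}}B => {{{{}}{}}{}}{B}B   [B -> { B } B]
{{{{}}{}}{}}{B}B => {{{{}}{}}{}}{{}}B   [B -> { }]
{{{{}}{}}{}}{{}}B => {{{{}}{}}{}}{{}}{}   [B -> { }]

B => {B}B => {{B}B}B => {{{B}B}B}B => {{{{}}B}B}B => {{{{}}{}}B}B => {{{{}}{}}{}}B => {{{{}}{}}{}}{B}B => {{{{}}{}}{}}{{}}B => {{{{}}{}}{}}{{}}{}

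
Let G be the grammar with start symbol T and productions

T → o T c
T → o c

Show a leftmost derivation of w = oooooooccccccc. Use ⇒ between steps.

T ⇒ oTc   [T → o T c]
oTc ⇒ ooTcc   [T → o T c]
ooTcc ⇒ oooTccc   [T → o T c]
oooTccc ⇒ ooooTcccc   [T → o T c]
ooooTcccc ⇒ oooooTccccc   [T → o T c]
oooooTccccc ⇒ ooooooTcccccc   [T → o T c]
ooooooTcccccc ⇒ oooooooccccccc   [T → o c]

T ⇒ oTc ⇒ ooTcc ⇒ oooTccc ⇒ ooooTcccc ⇒ oooooTccccc ⇒ ooooooTcccccc ⇒ oooooooccccccc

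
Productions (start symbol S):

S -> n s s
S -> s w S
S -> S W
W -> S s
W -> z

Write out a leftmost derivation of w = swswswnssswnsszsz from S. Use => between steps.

S=>swS=>swswS=>swswswS=>swswswSW=>swswswSWW=>swswswnssWW=>swswswnssSsW=>swswswnssswSsW=>swswswnssswSWsW=>swswswnssswnssWsW=>swswswnssswnsszsW=>swswswnssswnsszsz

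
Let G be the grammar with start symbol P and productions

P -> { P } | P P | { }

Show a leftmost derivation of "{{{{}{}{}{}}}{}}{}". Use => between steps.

P => PP => {P}P => {PP}P => {{P}P}P => {{{P}}P}P => {{{PP}}P}P => {{{PPP}}P}P => {{{{}PP}}P}P => {{{{}PPP}}P}P => {{{{}{}PP}}P}P => {{{{}{}{}P}}P}P => {{{{}{}{}{}}}P}P => {{{{}{}{}{}}}{}}P => {{{{}{}{}{}}}{}}{}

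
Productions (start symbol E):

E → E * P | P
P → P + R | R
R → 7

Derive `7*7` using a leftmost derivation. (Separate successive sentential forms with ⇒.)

E ⇒ E*P ⇒ P*P ⇒ R*P ⇒ 7*P ⇒ 7*R ⇒ 7*7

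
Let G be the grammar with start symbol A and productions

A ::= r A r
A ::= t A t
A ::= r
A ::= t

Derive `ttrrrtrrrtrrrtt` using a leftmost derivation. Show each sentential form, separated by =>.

A => tAt => ttAtt => ttrArtt => ttrrArrtt => ttrrrArrrtt => ttrrrtAtrrrtt => ttrrrtrArtrrrtt => ttrrrtrrrtrrrtt

A => tAt   [A ::= t A t]
tAt => ttAtt   [A ::= t A t]
ttAtt => ttrArtt   [A ::= r A r]
ttrArtt => ttrrArrtt   [A ::= r A r]
ttrrArrtt => ttrrrArrrtt   [A ::= r A r]
ttrrrArrrtt => ttrrrtAtrrrtt   [A ::= t A t]
ttrrrtAtrrrtt => ttrrrtrArtrrrtt   [A ::= r A r]
ttrrrtrArtrrrtt => ttrrrtrrrtrrrtt   [A ::= r]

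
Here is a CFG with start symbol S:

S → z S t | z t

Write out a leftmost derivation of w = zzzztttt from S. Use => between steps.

S=>zSt=>zzStt=>zzzSttt=>zzzztttt

S => zSt   [S → z S t]
zSt => zzStt   [S → z S t]
zzStt => zzzSttt   [S → z S t]
zzzSttt => zzzztttt   [S → z t]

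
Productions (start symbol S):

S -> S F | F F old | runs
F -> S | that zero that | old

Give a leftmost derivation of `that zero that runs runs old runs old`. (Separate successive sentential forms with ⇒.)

S ⇒ F F old   [S -> F F old]
F F old ⇒ that zero that F old   [F -> that zero that]
that zero that F old ⇒ that zero that S old   [F -> S]
that zero that S old ⇒ that zero that S F old   [S -> S F]
that zero that S F old ⇒ that zero that S F F old   [S -> S F]
that zero that S F F old ⇒ that zero that S F F F old   [S -> S F]
that zero that S F F F old ⇒ that zero that runs F F F old   [S -> runs]
that zero that runs F F F old ⇒ that zero that runs S F F old   [F -> S]
that zero that runs S F F old ⇒ that zero that runs runs F F old   [S -> runs]
that zero that runs runs F F old ⇒ that zero that runs runs old F old   [F -> old]
that zero that runs runs old F old ⇒ that zero that runs runs old S old   [F -> S]
that zero that runs runs old S old ⇒ that zero that runs runs old runs old   [S -> runs]

S ⇒ F F old ⇒ that zero that F old ⇒ that zero that S old ⇒ that zero that S F old ⇒ that zero that S F F old ⇒ that zero that S F F F old ⇒ that zero that runs F F F old ⇒ that zero that runs S F F old ⇒ that zero that runs runs F F old ⇒ that zero that runs runs old F old ⇒ that zero that runs runs old S old ⇒ that zero that runs runs old runs old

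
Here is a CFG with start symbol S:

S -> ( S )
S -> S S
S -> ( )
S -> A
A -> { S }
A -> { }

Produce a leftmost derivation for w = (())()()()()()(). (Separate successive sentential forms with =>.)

S => SS   [S -> S S]
SS => SSS   [S -> S S]
SSS => SSSS   [S -> S S]
SSSS => SSSSS   [S -> S S]
SSSSS => SSSSSS   [S -> S S]
SSSSSS => SSSSSSS   [S -> S S]
SSSSSSS => (S)SSSSSS   [S -> ( S )]
(S)SSSSSS => (())SSSSSS   [S -> ( )]
(())SSSSSS => (())()SSSSS   [S -> ( )]
(())()SSSSS => (())()()SSSS   [S -> ( )]
(())()()SSSS => (())()()()SSS   [S -> ( )]
(())()()()SSS => (())()()()()SS   [S -> ( )]
(())()()()()SS => (())()()()()()S   [S -> ( )]
(())()()()()()S => (())()()()()()()   [S -> ( )]

S => SS => SSS => SSSS => SSSSS => SSSSSS => SSSSSSS => (S)SSSSSS => (())SSSSSS => (())()SSSSS => (())()()SSSS => (())()()()SSS => (())()()()()SS => (())()()()()()S => (())()()()()()()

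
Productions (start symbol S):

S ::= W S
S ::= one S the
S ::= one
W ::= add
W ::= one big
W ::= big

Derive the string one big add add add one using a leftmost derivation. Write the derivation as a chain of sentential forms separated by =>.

S => W S => one big S => one big W S => one big add S => one big add W S => one big add add S => one big add add W S => one big add add add S => one big add add add one

S => W S   [S ::= W S]
W S => one big S   [W ::= one big]
one big S => one big W S   [S ::= W S]
one big W S => one big add S   [W ::= add]
one big add S => one big add W S   [S ::= W S]
one big add W S => one big add add S   [W ::= add]
one big add add S => one big add add W S   [S ::= W S]
one big add add W S => one big add add add S   [W ::= add]
one big add add add S => one big add add add one   [S ::= one]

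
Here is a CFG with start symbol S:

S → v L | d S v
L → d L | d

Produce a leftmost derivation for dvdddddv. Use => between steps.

S => dSv   [S → d S v]
dSv => dvLv   [S → v L]
dvLv => dvdLv   [L → d L]
dvdLv => dvddLv   [L → d L]
dvddLv => dvdddLv   [L → d L]
dvdddLv => dvddddLv   [L → d L]
dvddddLv => dvdddddv   [L → d]

S => dSv => dvLv => dvdLv => dvddLv => dvdddLv => dvddddLv => dvdddddv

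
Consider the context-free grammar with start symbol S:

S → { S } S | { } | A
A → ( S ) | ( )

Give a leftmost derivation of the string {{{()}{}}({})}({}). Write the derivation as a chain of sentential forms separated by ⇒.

S ⇒ {S}S   [S → { S } S]
{S}S ⇒ {{S}S}S   [S → { S } S]
{{S}S}S ⇒ {{{S}S}S}S   [S → { S } S]
{{{S}S}S}S ⇒ {{{A}S}S}S   [S → A]
{{{A}S}S}S ⇒ {{{()}S}S}S   [A → ( )]
{{{()}S}S}S ⇒ {{{()}{}}S}S   [S → { }]
{{{()}{}}S}S ⇒ {{{()}{}}A}S   [S → A]
{{{()}{}}A}S ⇒ {{{()}{}}(S)}S   [A → ( S )]
{{{()}{}}(S)}S ⇒ {{{()}{}}({})}S   [S → { }]
{{{()}{}}({})}S ⇒ {{{()}{}}({})}A   [S → A]
{{{()}{}}({})}A ⇒ {{{()}{}}({})}(S)   [A → ( S )]
{{{()}{}}({})}(S) ⇒ {{{()}{}}({})}({})   [S → { }]

S ⇒ {S}S ⇒ {{S}S}S ⇒ {{{S}S}S}S ⇒ {{{A}S}S}S ⇒ {{{()}S}S}S ⇒ {{{()}{}}S}S ⇒ {{{()}{}}A}S ⇒ {{{()}{}}(S)}S ⇒ {{{()}{}}({})}S ⇒ {{{()}{}}({})}A ⇒ {{{()}{}}({})}(S) ⇒ {{{()}{}}({})}({})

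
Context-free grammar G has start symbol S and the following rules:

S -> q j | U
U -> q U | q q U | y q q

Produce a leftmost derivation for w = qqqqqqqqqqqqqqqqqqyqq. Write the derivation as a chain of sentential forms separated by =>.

S => U => qU => qqU => qqqqU => qqqqqqU => qqqqqqqU => qqqqqqqqqU => qqqqqqqqqqqU => qqqqqqqqqqqqqU => qqqqqqqqqqqqqqqU => qqqqqqqqqqqqqqqqU => qqqqqqqqqqqqqqqqqU => qqqqqqqqqqqqqqqqqqU => qqqqqqqqqqqqqqqqqqyqq

S => U   [S -> U]
U => qU   [U -> q U]
qU => qqU   [U -> q U]
qqU => qqqqU   [U -> q q U]
qqqqU => qqqqqqU   [U -> q q U]
qqqqqqU => qqqqqqqU   [U -> q U]
qqqqqqqU => qqqqqqqqqU   [U -> q q U]
qqqqqqqqqU => qqqqqqqqqqqU   [U -> q q U]
qqqqqqqqqqqU => qqqqqqqqqqqqqU   [U -> q q U]
qqqqqqqqqqqqqU => qqqqqqqqqqqqqqqU   [U -> q q U]
qqqqqqqqqqqqqqqU => qqqqqqqqqqqqqqqqU   [U -> q U]
qqqqqqqqqqqqqqqqU => qqqqqqqqqqqqqqqqqU   [U -> q U]
qqqqqqqqqqqqqqqqqU => qqqqqqqqqqqqqqqqqqU   [U -> q U]
qqqqqqqqqqqqqqqqqqU => qqqqqqqqqqqqqqqqqqyqq   [U -> y q q]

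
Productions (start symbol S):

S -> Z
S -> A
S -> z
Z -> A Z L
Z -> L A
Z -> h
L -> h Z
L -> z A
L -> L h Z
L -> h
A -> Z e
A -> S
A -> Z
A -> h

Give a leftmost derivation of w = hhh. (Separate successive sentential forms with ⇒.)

S ⇒ Z ⇒ AZL ⇒ ZZL ⇒ hZL ⇒ hhL ⇒ hhh

S ⇒ Z   [S -> Z]
Z ⇒ AZL   [Z -> A Z L]
AZL ⇒ ZZL   [A -> Z]
ZZL ⇒ hZL   [Z -> h]
hZL ⇒ hhL   [Z -> h]
hhL ⇒ hhh   [L -> h]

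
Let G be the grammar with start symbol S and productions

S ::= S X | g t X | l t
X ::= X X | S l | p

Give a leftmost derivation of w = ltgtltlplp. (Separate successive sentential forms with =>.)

S => SX   [S ::= S X]
SX => SXX   [S ::= S X]
SXX => ltXX   [S ::= l t]
ltXX => ltSlX   [X ::= S l]
ltSlX => ltSXlX   [S ::= S X]
ltSXlX => ltgtXXlX   [S ::= g t X]
ltgtXXlX => ltgtSlXlX   [X ::= S l]
ltgtSlXlX => ltgtltlXlX   [S ::= l t]
ltgtltlXlX => ltgtltlplX   [X ::= p]
ltgtltlplX => ltgtltlplp   [X ::= p]

S=>SX=>SXX=>ltXX=>ltSlX=>ltSXlX=>ltgtXXlX=>ltgtSlXlX=>ltgtltlXlX=>ltgtltlplX=>ltgtltlplp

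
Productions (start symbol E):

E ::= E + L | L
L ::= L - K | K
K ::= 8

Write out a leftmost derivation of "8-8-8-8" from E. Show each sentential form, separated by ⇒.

E ⇒ L ⇒ L-K ⇒ L-K-K ⇒ L-K-K-K ⇒ K-K-K-K ⇒ 8-K-K-K ⇒ 8-8-K-K ⇒ 8-8-8-K ⇒ 8-8-8-8

E ⇒ L   [E ::= L]
L ⇒ L-K   [L ::= L - K]
L-K ⇒ L-K-K   [L ::= L - K]
L-K-K ⇒ L-K-K-K   [L ::= L - K]
L-K-K-K ⇒ K-K-K-K   [L ::= K]
K-K-K-K ⇒ 8-K-K-K   [K ::= 8]
8-K-K-K ⇒ 8-8-K-K   [K ::= 8]
8-8-K-K ⇒ 8-8-8-K   [K ::= 8]
8-8-8-K ⇒ 8-8-8-8   [K ::= 8]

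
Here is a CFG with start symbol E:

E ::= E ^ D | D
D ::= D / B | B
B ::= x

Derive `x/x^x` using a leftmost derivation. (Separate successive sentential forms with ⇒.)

E ⇒ E^D ⇒ D^D ⇒ D/B^D ⇒ B/B^D ⇒ x/B^D ⇒ x/x^D ⇒ x/x^B ⇒ x/x^x

E ⇒ E^D   [E ::= E ^ D]
E^D ⇒ D^D   [E ::= D]
D^D ⇒ D/B^D   [D ::= D / B]
D/B^D ⇒ B/B^D   [D ::= B]
B/B^D ⇒ x/B^D   [B ::= x]
x/B^D ⇒ x/x^D   [B ::= x]
x/x^D ⇒ x/x^B   [D ::= B]
x/x^B ⇒ x/x^x   [B ::= x]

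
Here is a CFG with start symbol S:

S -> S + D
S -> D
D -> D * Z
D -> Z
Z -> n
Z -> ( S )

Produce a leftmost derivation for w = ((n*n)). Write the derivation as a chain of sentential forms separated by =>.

S=>D=>Z=>(S)=>(D)=>(Z)=>((S))=>((D))=>((D*Z))=>((Z*Z))=>((n*Z))=>((n*n))

S => D   [S -> D]
D => Z   [D -> Z]
Z => (S)   [Z -> ( S )]
(S) => (D)   [S -> D]
(D) => (Z)   [D -> Z]
(Z) => ((S))   [Z -> ( S )]
((S)) => ((D))   [S -> D]
((D)) => ((D*Z))   [D -> D * Z]
((D*Z)) => ((Z*Z))   [D -> Z]
((Z*Z)) => ((n*Z))   [Z -> n]
((n*Z)) => ((n*n))   [Z -> n]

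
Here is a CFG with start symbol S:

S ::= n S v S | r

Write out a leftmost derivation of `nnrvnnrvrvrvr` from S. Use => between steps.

S => nSvS => nnSvSvS => nnrvSvS => nnrvnSvSvS => nnrvnnSvSvSvS => nnrvnnrvSvSvS => nnrvnnrvrvSvS => nnrvnnrvrvrvS => nnrvnnrvrvrvr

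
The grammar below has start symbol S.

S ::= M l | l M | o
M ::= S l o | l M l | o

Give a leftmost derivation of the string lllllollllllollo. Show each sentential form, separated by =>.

S => lM => lSlo => lMllo => lSlollo => lMllollo => llMlllollo => lllMllllollo => llllMlllllollo => lllllMllllllollo => lllllollllllollo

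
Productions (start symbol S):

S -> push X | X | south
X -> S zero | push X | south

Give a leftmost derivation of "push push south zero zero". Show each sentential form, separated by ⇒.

S ⇒ X ⇒ push X ⇒ push S zero ⇒ push X zero ⇒ push S zero zero ⇒ push push X zero zero ⇒ push push south zero zero

S ⇒ X   [S -> X]
X ⇒ push X   [X -> push X]
push X ⇒ push S zero   [X -> S zero]
push S zero ⇒ push X zero   [S -> X]
push X zero ⇒ push S zero zero   [X -> S zero]
push S zero zero ⇒ push push X zero zero   [S -> push X]
push push X zero zero ⇒ push push south zero zero   [X -> south]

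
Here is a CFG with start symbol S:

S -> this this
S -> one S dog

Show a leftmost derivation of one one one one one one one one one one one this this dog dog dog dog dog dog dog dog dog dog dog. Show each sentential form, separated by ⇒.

S ⇒ one S dog ⇒ one one S dog dog ⇒ one one one S dog dog dog ⇒ one one one one S dog dog dog dog ⇒ one one one one one S dog dog dog dog dog ⇒ one one one one one one S dog dog dog dog dog dog ⇒ one one one one one one one S dog dog dog dog dog dog dog ⇒ one one one one one one one one S dog dog dog dog dog dog dog dog ⇒ one one one one one one one one one S dog dog dog dog dog dog dog dog dog ⇒ one one one one one one one one one one S dog dog dog dog dog dog dog dog dog dog ⇒ one one one one one one one one one one one S dog dog dog dog dog dog dog dog dog dog dog ⇒ one one one one one one one one one one one this this dog dog dog dog dog dog dog dog dog dog dog

S ⇒ one S dog   [S -> one S dog]
one S dog ⇒ one one S dog dog   [S -> one S dog]
one one S dog dog ⇒ one one one S dog dog dog   [S -> one S dog]
one one one S dog dog dog ⇒ one one one one S dog dog dog dog   [S -> one S dog]
one one one one S dog dog dog dog ⇒ one one one one one S dog dog dog dog dog   [S -> one S dog]
one one one one one S dog dog dog dog dog ⇒ one one one one one one S dog dog dog dog dog dog   [S -> one S dog]
one one one one one one S dog dog dog dog dog dog ⇒ one one one one one one one S dog dog dog dog dog dog dog   [S -> one S dog]
one one one one one one one S dog dog dog dog dog dog dog ⇒ one one one one one one one one S dog dog dog dog dog dog dog dog   [S -> one S dog]
one one one one one one one one S dog dog dog dog dog dog dog dog ⇒ one one one one one one one one one S dog dog dog dog dog dog dog dog dog   [S -> one S dog]
one one one one one one one one one S dog dog dog dog dog dog dog dog dog ⇒ one one one one one one one one one one S dog dog dog dog dog dog dog dog dog dog   [S -> one S dog]
one one one one one one one one one one S dog dog dog dog dog dog dog dog dog dog ⇒ one one one one one one one one one one one S dog dog dog dog dog dog dog dog dog dog dog   [S -> one S dog]
one one one one one one one one one one one S dog dog dog dog dog dog dog dog dog dog dog ⇒ one one one one one one one one one one one this this dog dog dog dog dog dog dog dog dog dog dog   [S -> this this]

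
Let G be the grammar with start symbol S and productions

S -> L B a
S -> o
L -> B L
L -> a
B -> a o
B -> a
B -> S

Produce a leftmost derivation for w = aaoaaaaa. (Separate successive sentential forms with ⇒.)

S ⇒ LBa   [S -> L B a]
LBa ⇒ aBa   [L -> a]
aBa ⇒ aSa   [B -> S]
aSa ⇒ aLBaa   [S -> L B a]
aLBaa ⇒ aBLBaa   [L -> B L]
aBLBaa ⇒ aSLBaa   [B -> S]
aSLBaa ⇒ aLBaLBaa   [S -> L B a]
aLBaLBaa ⇒ aaBaLBaa   [L -> a]
aaBaLBaa ⇒ aaSaLBaa   [B -> S]
aaSaLBaa ⇒ aaoaLBaa   [S -> o]
aaoaLBaa ⇒ aaoaaBaa   [L -> a]
aaoaaBaa ⇒ aaoaaaaa   [B -> a]

S ⇒ LBa ⇒ aBa ⇒ aSa ⇒ aLBaa ⇒ aBLBaa ⇒ aSLBaa ⇒ aLBaLBaa ⇒ aaBaLBaa ⇒ aaSaLBaa ⇒ aaoaLBaa ⇒ aaoaaBaa ⇒ aaoaaaaa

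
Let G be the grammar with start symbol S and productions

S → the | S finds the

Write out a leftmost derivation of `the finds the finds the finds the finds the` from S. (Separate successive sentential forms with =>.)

S => S finds the   [S → S finds the]
S finds the => S finds the finds the   [S → S finds the]
S finds the finds the => S finds the finds the finds the   [S → S finds the]
S finds the finds the finds the => S finds the finds the finds the finds the   [S → S finds the]
S finds the finds the finds the finds the => the finds the finds the finds the finds the   [S → the]

S => S finds the => S finds the finds the => S finds the finds the finds the => S finds the finds the finds the finds the => the finds the finds the finds the finds the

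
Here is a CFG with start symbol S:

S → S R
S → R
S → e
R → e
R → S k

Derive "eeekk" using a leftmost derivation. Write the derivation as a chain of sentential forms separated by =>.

S => SR => RR => eR => eSk => eSRk => eRRk => eeRk => eeSkk => eeekk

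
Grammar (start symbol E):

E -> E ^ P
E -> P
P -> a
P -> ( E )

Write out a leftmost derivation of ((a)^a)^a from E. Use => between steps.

E => E^P => P^P => (E)^P => (E^P)^P => (P^P)^P => ((E)^P)^P => ((P)^P)^P => ((a)^P)^P => ((a)^a)^P => ((a)^a)^a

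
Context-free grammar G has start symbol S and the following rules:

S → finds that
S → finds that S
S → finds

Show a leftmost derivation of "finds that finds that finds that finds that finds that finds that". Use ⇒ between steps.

S ⇒ finds that S ⇒ finds that finds that S ⇒ finds that finds that finds that S ⇒ finds that finds that finds that finds that S ⇒ finds that finds that finds that finds that finds that S ⇒ finds that finds that finds that finds that finds that finds that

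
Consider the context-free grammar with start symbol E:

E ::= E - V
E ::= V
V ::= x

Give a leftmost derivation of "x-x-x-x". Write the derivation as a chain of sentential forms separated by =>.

E => E-V => E-V-V => E-V-V-V => V-V-V-V => x-V-V-V => x-x-V-V => x-x-x-V => x-x-x-x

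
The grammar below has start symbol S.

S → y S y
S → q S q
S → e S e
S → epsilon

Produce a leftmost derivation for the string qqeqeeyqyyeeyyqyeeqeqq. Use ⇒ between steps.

S ⇒ qSq   [S → q S q]
qSq ⇒ qqSqq   [S → q S q]
qqSqq ⇒ qqeSeqq   [S → e S e]
qqeSeqq ⇒ qqeqSqeqq   [S → q S q]
qqeqSqeqq ⇒ qqeqeSeqeqq   [S → e S e]
qqeqeSeqeqq ⇒ qqeqeeSeeqeqq   [S → e S e]
qqeqeeSeeqeqq ⇒ qqeqeeySyeeqeqq   [S → y S y]
qqeqeeySyeeqeqq ⇒ qqeqeeyqSqyeeqeqq   [S → q S q]
qqeqeeyqSqyeeqeqq ⇒ qqeqeeyqySyqyeeqeqq   [S → y S y]
qqeqeeyqySyqyeeqeqq ⇒ qqeqeeyqyySyyqyeeqeqq   [S → y S y]
qqeqeeyqyySyyqyeeqeqq ⇒ qqeqeeyqyyeSeyyqyeeqeqq   [S → e S e]
qqeqeeyqyyeSeyyqyeeqeqq ⇒ qqeqeeyqyyeeyyqyeeqeqq   [S → epsilon]

S⇒qSq⇒qqSqq⇒qqeSeqq⇒qqeqSqeqq⇒qqeqeSeqeqq⇒qqeqeeSeeqeqq⇒qqeqeeySyeeqeqq⇒qqeqeeyqSqyeeqeqq⇒qqeqeeyqySyqyeeqeqq⇒qqeqeeyqyySyyqyeeqeqq⇒qqeqeeyqyyeSeyyqyeeqeqq⇒qqeqeeyqyyeeyyqyeeqeqq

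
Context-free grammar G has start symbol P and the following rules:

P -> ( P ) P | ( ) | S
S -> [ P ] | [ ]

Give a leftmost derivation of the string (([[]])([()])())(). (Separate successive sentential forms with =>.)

P => (P)P => ((P)P)P => ((S)P)P => (([P])P)P => (([S])P)P => (([[]])P)P => (([[]])(P)P)P => (([[]])(S)P)P => (([[]])([P])P)P => (([[]])([()])P)P => (([[]])([()])())P => (([[]])([()])())()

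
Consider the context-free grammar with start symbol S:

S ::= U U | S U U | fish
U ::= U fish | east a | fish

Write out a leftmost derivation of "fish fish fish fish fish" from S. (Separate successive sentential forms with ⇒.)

S ⇒ U U   [S ::= U U]
U U ⇒ fish U   [U ::= fish]
fish U ⇒ fish U fish   [U ::= U fish]
fish U fish ⇒ fish U fish fish   [U ::= U fish]
fish U fish fish ⇒ fish U fish fish fish   [U ::= U fish]
fish U fish fish fish ⇒ fish fish fish fish fish   [U ::= fish]

S ⇒ U U ⇒ fish U ⇒ fish U fish ⇒ fish U fish fish ⇒ fish U fish fish fish ⇒ fish fish fish fish fish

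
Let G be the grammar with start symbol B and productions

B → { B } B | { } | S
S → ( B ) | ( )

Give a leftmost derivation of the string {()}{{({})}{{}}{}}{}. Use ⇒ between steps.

B ⇒ {B}B   [B → { B } B]
{B}B ⇒ {S}B   [B → S]
{S}B ⇒ {()}B   [S → ( )]
{()}B ⇒ {()}{B}B   [B → { B } B]
{()}{B}B ⇒ {()}{{B}B}B   [B → { B } B]
{()}{{B}B}B ⇒ {()}{{S}B}B   [B → S]
{()}{{S}B}B ⇒ {()}{{(B)}B}B   [S → ( B )]
{()}{{(B)}B}B ⇒ {()}{{({})}B}B   [B → { }]
{()}{{({})}B}B ⇒ {()}{{({})}{B}B}B   [B → { B } B]
{()}{{({})}{B}B}B ⇒ {()}{{({})}{{}}B}B   [B → { }]
{()}{{({})}{{}}B}B ⇒ {()}{{({})}{{}}{}}B   [B → { }]
{()}{{({})}{{}}{}}B ⇒ {()}{{({})}{{}}{}}{}   [B → { }]

B ⇒ {B}B ⇒ {S}B ⇒ {()}B ⇒ {()}{B}B ⇒ {()}{{B}B}B ⇒ {()}{{S}B}B ⇒ {()}{{(B)}B}B ⇒ {()}{{({})}B}B ⇒ {()}{{({})}{B}B}B ⇒ {()}{{({})}{{}}B}B ⇒ {()}{{({})}{{}}{}}B ⇒ {()}{{({})}{{}}{}}{}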